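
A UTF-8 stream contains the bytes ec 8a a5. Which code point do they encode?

Leading byte 0xEC = 11101100 matches 1110xxxx → 3-byte sequence.
Byte 1: 0xEC = 11101100, payload 1100 (4 bits).
Byte 2: 0x8A = 10001010 (10xxxxxx ✓), payload 001010.
Byte 3: 0xA5 = 10100101 (10xxxxxx ✓), payload 100101.
Concatenate: 1100001010100101 = 0xC2A5 (16 bits → U+C2A5).

U+C2A5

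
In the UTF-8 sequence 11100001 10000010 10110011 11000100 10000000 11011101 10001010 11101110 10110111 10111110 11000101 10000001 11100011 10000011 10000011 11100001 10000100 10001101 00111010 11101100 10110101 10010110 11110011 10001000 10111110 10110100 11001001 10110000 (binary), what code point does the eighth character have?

U+003A

Offset 0: leading byte 0xE1 = 11100001 → 3-byte char #1 = E1 82 B3.
Offset 3: leading byte 0xC4 = 11000100 → 2-byte char #2 = C4 80.
Offset 5: leading byte 0xDD = 11011101 → 2-byte char #3 = DD 8A.
Offset 7: leading byte 0xEE = 11101110 → 3-byte char #4 = EE B7 BE.
Offset 10: leading byte 0xC5 = 11000101 → 2-byte char #5 = C5 81.
Offset 12: leading byte 0xE3 = 11100011 → 3-byte char #6 = E3 83 83.
Offset 15: leading byte 0xE1 = 11100001 → 3-byte char #7 = E1 84 8D.
Offset 18: leading byte 0x3A = 00111010 → 1-byte char #8 = 3A.
Leading byte 0x3A = 00111010 matches 0xxxxxxx → 1-byte sequence.
Byte 1: 0x3A = 00111010, payload 0111010 (7 bits).
Concatenate: 0111010 = 0x3A (7 bits → U+003A).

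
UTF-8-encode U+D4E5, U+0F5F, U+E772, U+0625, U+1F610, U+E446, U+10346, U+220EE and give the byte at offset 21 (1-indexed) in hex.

1-indexed offset 21 is 0-indexed offset 20.
U+D4E5 → 3-byte form ED 93 A5 at offsets 0–2.
U+0F5F → 3-byte form E0 BD 9F at offsets 3–5.
U+E772 → 3-byte form EE 9D B2 at offsets 6–8.
U+0625 → 2-byte form D8 A5 at offsets 9–10.
U+1F610 → 4-byte form F0 9F 98 90 at offsets 11–14.
U+E446 → 3-byte form EE 91 86 at offsets 15–17.
U+10346 → 4-byte form F0 90 8D 86 at offsets 18–21.
Offset 20 falls in char 7's range; it's byte 3 of F0 90 8D 86 = 0x8D.

0x8D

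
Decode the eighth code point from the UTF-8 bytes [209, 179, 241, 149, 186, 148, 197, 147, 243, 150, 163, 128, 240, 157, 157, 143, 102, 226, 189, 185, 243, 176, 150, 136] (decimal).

Offset 0: leading byte 0xD1 = 11010001 → 2-byte char #1 = D1 B3.
Offset 2: leading byte 0xF1 = 11110001 → 4-byte char #2 = F1 95 BA 94.
Offset 6: leading byte 0xC5 = 11000101 → 2-byte char #3 = C5 93.
Offset 8: leading byte 0xF3 = 11110011 → 4-byte char #4 = F3 96 A3 80.
Offset 12: leading byte 0xF0 = 11110000 → 4-byte char #5 = F0 9D 9D 8F.
Offset 16: leading byte 0x66 = 01100110 → 1-byte char #6 = 66.
Offset 17: leading byte 0xE2 = 11100010 → 3-byte char #7 = E2 BD B9.
Offset 20: leading byte 0xF3 = 11110011 → 4-byte char #8 = F3 B0 96 88.
Leading byte 0xF3 = 11110011 matches 11110xxx → 4-byte sequence.
Byte 1: 0xF3 = 11110011, payload 011 (3 bits).
Byte 2: 0xB0 = 10110000 (10xxxxxx ✓), payload 110000.
Byte 3: 0x96 = 10010110 (10xxxxxx ✓), payload 010110.
Byte 4: 0x88 = 10001000 (10xxxxxx ✓), payload 001000.
Concatenate: 011110000010110001000 = 0xF0588 (21 bits → U+F0588).

U+F0588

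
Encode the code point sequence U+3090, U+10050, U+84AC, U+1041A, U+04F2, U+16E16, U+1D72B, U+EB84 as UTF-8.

E3 82 90 F0 90 81 90 E8 92 AC F0 90 90 9A D3 B2 F0 96 B8 96 F0 9D 9C AB EE AE 84

U+3090: 3-byte form → E3 82 90.
U+10050: 4-byte form → F0 90 81 90.
U+84AC: 3-byte form → E8 92 AC.
U+1041A: 4-byte form → F0 90 90 9A.
U+04F2: 2-byte form → D3 B2.
U+16E16: 4-byte form → F0 96 B8 96.
U+1D72B: 4-byte form → F0 9D 9C AB.
U+EB84: 3-byte form → EE AE 84.
Concatenated (27 bytes): E3 82 90 F0 90 81 90 E8 92 AC F0 90 90 9A D3 B2 F0 96 B8 96 F0 9D 9C AB EE AE 84.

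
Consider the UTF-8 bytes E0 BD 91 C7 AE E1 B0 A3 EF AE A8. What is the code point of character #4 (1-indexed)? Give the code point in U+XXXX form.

Offset 0: leading byte 0xE0 = 11100000 → 3-byte char #1 = E0 BD 91.
Offset 3: leading byte 0xC7 = 11000111 → 2-byte char #2 = C7 AE.
Offset 5: leading byte 0xE1 = 11100001 → 3-byte char #3 = E1 B0 A3.
Offset 8: leading byte 0xEF = 11101111 → 3-byte char #4 = EF AE A8.
Leading byte 0xEF = 11101111 matches 1110xxxx → 3-byte sequence.
Byte 1: 0xEF = 11101111, payload 1111 (4 bits).
Byte 2: 0xAE = 10101110 (10xxxxxx ✓), payload 101110.
Byte 3: 0xA8 = 10101000 (10xxxxxx ✓), payload 101000.
Concatenate: 1111101110101000 = 0xFBA8 (16 bits → U+FBA8).

U+FBA8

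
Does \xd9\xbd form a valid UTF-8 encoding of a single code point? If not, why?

valid

Leading byte 0xD9 = 11011001 → 2-byte form.
Continuation bytes 0xBD=10111101 all match 10xxxxxx.
Decoded value 0x67D is ≥ 0x80 (shortest form) and not a surrogate.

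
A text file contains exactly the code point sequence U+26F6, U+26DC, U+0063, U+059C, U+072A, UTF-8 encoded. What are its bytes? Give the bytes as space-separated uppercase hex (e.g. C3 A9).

U+26F6: 3-byte form → E2 9B B6.
U+26DC: 3-byte form → E2 9B 9C.
U+0063: 1-byte form → 63.
U+059C: 2-byte form → D6 9C.
U+072A: 2-byte form → DC AA.
Concatenated (11 bytes): E2 9B B6 E2 9B 9C 63 D6 9C DC AA.

E2 9B B6 E2 9B 9C 63 D6 9C DC AA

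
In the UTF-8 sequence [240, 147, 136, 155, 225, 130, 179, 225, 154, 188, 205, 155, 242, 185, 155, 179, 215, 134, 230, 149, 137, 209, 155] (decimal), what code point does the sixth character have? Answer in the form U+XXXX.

Offset 0: leading byte 0xF0 = 11110000 → 4-byte char #1 = F0 93 88 9B.
Offset 4: leading byte 0xE1 = 11100001 → 3-byte char #2 = E1 82 B3.
Offset 7: leading byte 0xE1 = 11100001 → 3-byte char #3 = E1 9A BC.
Offset 10: leading byte 0xCD = 11001101 → 2-byte char #4 = CD 9B.
Offset 12: leading byte 0xF2 = 11110010 → 4-byte char #5 = F2 B9 9B B3.
Offset 16: leading byte 0xD7 = 11010111 → 2-byte char #6 = D7 86.
Leading byte 0xD7 = 11010111 matches 110xxxxx → 2-byte sequence.
Byte 1: 0xD7 = 11010111, payload 10111 (5 bits).
Byte 2: 0x86 = 10000110 (10xxxxxx ✓), payload 000110.
Concatenate: 10111000110 = 0x5C6 (11 bits → U+05C6).

U+05C6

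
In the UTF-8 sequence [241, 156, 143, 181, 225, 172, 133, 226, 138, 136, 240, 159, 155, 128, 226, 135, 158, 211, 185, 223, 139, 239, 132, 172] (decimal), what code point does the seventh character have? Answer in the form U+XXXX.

U+07CB

Offset 0: leading byte 0xF1 = 11110001 → 4-byte char #1 = F1 9C 8F B5.
Offset 4: leading byte 0xE1 = 11100001 → 3-byte char #2 = E1 AC 85.
Offset 7: leading byte 0xE2 = 11100010 → 3-byte char #3 = E2 8A 88.
Offset 10: leading byte 0xF0 = 11110000 → 4-byte char #4 = F0 9F 9B 80.
Offset 14: leading byte 0xE2 = 11100010 → 3-byte char #5 = E2 87 9E.
Offset 17: leading byte 0xD3 = 11010011 → 2-byte char #6 = D3 B9.
Offset 19: leading byte 0xDF = 11011111 → 2-byte char #7 = DF 8B.
Leading byte 0xDF = 11011111 matches 110xxxxx → 2-byte sequence.
Byte 1: 0xDF = 11011111, payload 11111 (5 bits).
Byte 2: 0x8B = 10001011 (10xxxxxx ✓), payload 001011.
Concatenate: 11111001011 = 0x7CB (11 bits → U+07CB).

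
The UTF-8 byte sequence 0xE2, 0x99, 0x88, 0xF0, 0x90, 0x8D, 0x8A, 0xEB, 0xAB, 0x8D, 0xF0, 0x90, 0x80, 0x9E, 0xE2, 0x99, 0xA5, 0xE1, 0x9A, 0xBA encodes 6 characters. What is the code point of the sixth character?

U+16BA

Offset 0: leading byte 0xE2 = 11100010 → 3-byte char #1 = E2 99 88.
Offset 3: leading byte 0xF0 = 11110000 → 4-byte char #2 = F0 90 8D 8A.
Offset 7: leading byte 0xEB = 11101011 → 3-byte char #3 = EB AB 8D.
Offset 10: leading byte 0xF0 = 11110000 → 4-byte char #4 = F0 90 80 9E.
Offset 14: leading byte 0xE2 = 11100010 → 3-byte char #5 = E2 99 A5.
Offset 17: leading byte 0xE1 = 11100001 → 3-byte char #6 = E1 9A BA.
Leading byte 0xE1 = 11100001 matches 1110xxxx → 3-byte sequence.
Byte 1: 0xE1 = 11100001, payload 0001 (4 bits).
Byte 2: 0x9A = 10011010 (10xxxxxx ✓), payload 011010.
Byte 3: 0xBA = 10111010 (10xxxxxx ✓), payload 111010.
Concatenate: 0001011010111010 = 0x16BA (16 bits → U+16BA).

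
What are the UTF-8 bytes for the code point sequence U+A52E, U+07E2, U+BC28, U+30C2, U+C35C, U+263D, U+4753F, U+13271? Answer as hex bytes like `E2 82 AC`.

EA 94 AE DF A2 EB B0 A8 E3 83 82 EC 8D 9C E2 98 BD F1 87 94 BF F0 93 89 B1

U+A52E: 3-byte form → EA 94 AE.
U+07E2: 2-byte form → DF A2.
U+BC28: 3-byte form → EB B0 A8.
U+30C2: 3-byte form → E3 83 82.
U+C35C: 3-byte form → EC 8D 9C.
U+263D: 3-byte form → E2 98 BD.
U+4753F: 4-byte form → F1 87 94 BF.
U+13271: 4-byte form → F0 93 89 B1.
Concatenated (25 bytes): EA 94 AE DF A2 EB B0 A8 E3 83 82 EC 8D 9C E2 98 BD F1 87 94 BF F0 93 89 B1.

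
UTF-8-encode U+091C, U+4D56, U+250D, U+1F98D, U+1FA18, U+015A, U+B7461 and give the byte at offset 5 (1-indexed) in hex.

1-indexed offset 5 is 0-indexed offset 4.
U+091C → 3-byte form E0 A4 9C at offsets 0–2.
U+4D56 → 3-byte form E4 B5 96 at offsets 3–5.
Offset 4 falls in char 2's range; it's byte 2 of E4 B5 96 = 0xB5.

0xB5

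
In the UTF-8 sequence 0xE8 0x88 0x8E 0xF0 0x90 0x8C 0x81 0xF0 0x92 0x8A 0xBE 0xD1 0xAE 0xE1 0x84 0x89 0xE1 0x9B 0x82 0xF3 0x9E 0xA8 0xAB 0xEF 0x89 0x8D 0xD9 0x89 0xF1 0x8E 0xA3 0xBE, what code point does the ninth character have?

Offset 0: leading byte 0xE8 = 11101000 → 3-byte char #1 = E8 88 8E.
Offset 3: leading byte 0xF0 = 11110000 → 4-byte char #2 = F0 90 8C 81.
Offset 7: leading byte 0xF0 = 11110000 → 4-byte char #3 = F0 92 8A BE.
Offset 11: leading byte 0xD1 = 11010001 → 2-byte char #4 = D1 AE.
Offset 13: leading byte 0xE1 = 11100001 → 3-byte char #5 = E1 84 89.
Offset 16: leading byte 0xE1 = 11100001 → 3-byte char #6 = E1 9B 82.
Offset 19: leading byte 0xF3 = 11110011 → 4-byte char #7 = F3 9E A8 AB.
Offset 23: leading byte 0xEF = 11101111 → 3-byte char #8 = EF 89 8D.
Offset 26: leading byte 0xD9 = 11011001 → 2-byte char #9 = D9 89.
Leading byte 0xD9 = 11011001 matches 110xxxxx → 2-byte sequence.
Byte 1: 0xD9 = 11011001, payload 11001 (5 bits).
Byte 2: 0x89 = 10001001 (10xxxxxx ✓), payload 001001.
Concatenate: 11001001001 = 0x649 (11 bits → U+0649).

U+0649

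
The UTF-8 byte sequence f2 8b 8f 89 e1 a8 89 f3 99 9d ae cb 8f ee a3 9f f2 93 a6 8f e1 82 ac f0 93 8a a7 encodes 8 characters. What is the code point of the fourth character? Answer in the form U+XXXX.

Offset 0: leading byte 0xF2 = 11110010 → 4-byte char #1 = F2 8B 8F 89.
Offset 4: leading byte 0xE1 = 11100001 → 3-byte char #2 = E1 A8 89.
Offset 7: leading byte 0xF3 = 11110011 → 4-byte char #3 = F3 99 9D AE.
Offset 11: leading byte 0xCB = 11001011 → 2-byte char #4 = CB 8F.
Leading byte 0xCB = 11001011 matches 110xxxxx → 2-byte sequence.
Byte 1: 0xCB = 11001011, payload 01011 (5 bits).
Byte 2: 0x8F = 10001111 (10xxxxxx ✓), payload 001111.
Concatenate: 01011001111 = 0x2CF (11 bits → U+02CF).

U+02CF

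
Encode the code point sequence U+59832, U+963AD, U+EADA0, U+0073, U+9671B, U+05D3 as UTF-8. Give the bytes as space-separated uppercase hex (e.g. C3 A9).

U+59832: 4-byte form → F1 99 A0 B2.
U+963AD: 4-byte form → F2 96 8E AD.
U+EADA0: 4-byte form → F3 AA B6 A0.
U+0073: 1-byte form → 73.
U+9671B: 4-byte form → F2 96 9C 9B.
U+05D3: 2-byte form → D7 93.
Concatenated (19 bytes): F1 99 A0 B2 F2 96 8E AD F3 AA B6 A0 73 F2 96 9C 9B D7 93.

F1 99 A0 B2 F2 96 8E AD F3 AA B6 A0 73 F2 96 9C 9B D7 93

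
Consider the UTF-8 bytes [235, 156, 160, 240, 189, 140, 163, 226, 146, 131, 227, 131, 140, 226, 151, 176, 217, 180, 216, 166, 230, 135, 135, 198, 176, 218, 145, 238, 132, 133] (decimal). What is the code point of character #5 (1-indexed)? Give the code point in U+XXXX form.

U+25F0

Offset 0: leading byte 0xEB = 11101011 → 3-byte char #1 = EB 9C A0.
Offset 3: leading byte 0xF0 = 11110000 → 4-byte char #2 = F0 BD 8C A3.
Offset 7: leading byte 0xE2 = 11100010 → 3-byte char #3 = E2 92 83.
Offset 10: leading byte 0xE3 = 11100011 → 3-byte char #4 = E3 83 8C.
Offset 13: leading byte 0xE2 = 11100010 → 3-byte char #5 = E2 97 B0.
Leading byte 0xE2 = 11100010 matches 1110xxxx → 3-byte sequence.
Byte 1: 0xE2 = 11100010, payload 0010 (4 bits).
Byte 2: 0x97 = 10010111 (10xxxxxx ✓), payload 010111.
Byte 3: 0xB0 = 10110000 (10xxxxxx ✓), payload 110000.
Concatenate: 0010010111110000 = 0x25F0 (16 bits → U+25F0).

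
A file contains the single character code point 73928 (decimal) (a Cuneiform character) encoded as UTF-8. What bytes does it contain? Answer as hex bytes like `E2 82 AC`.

F0 92 83 88

U+120C8 = 0x120C8 = 73928 decimal. In range U+10000–U+10FFFF → 4-byte form: 11110xxx 10xxxxxx 10xxxxxx 10xxxxxx.
Binary (21 bits): 000010010000011001000.
Split 3+6+6+6: 000 | 010010 | 000011 | 001000.
Byte 1: 11110000 = 0xF0.
Byte 2: 10010010 = 0x92.
Byte 3: 10000011 = 0x83.
Byte 4: 10001000 = 0x88.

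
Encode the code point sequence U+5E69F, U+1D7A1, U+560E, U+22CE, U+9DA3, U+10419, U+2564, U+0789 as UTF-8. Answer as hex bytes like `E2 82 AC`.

F1 9E 9A 9F F0 9D 9E A1 E5 98 8E E2 8B 8E E9 B6 A3 F0 90 90 99 E2 95 A4 DE 89

U+5E69F: 4-byte form → F1 9E 9A 9F.
U+1D7A1: 4-byte form → F0 9D 9E A1.
U+560E: 3-byte form → E5 98 8E.
U+22CE: 3-byte form → E2 8B 8E.
U+9DA3: 3-byte form → E9 B6 A3.
U+10419: 4-byte form → F0 90 90 99.
U+2564: 3-byte form → E2 95 A4.
U+0789: 2-byte form → DE 89.
Concatenated (26 bytes): F1 9E 9A 9F F0 9D 9E A1 E5 98 8E E2 8B 8E E9 B6 A3 F0 90 90 99 E2 95 A4 DE 89.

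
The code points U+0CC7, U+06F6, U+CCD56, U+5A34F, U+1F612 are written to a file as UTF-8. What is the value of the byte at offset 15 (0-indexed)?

0x98

U+0CC7 → 3-byte form E0 B3 87 at offsets 0–2.
U+06F6 → 2-byte form DB B6 at offsets 3–4.
U+CCD56 → 4-byte form F3 8C B5 96 at offsets 5–8.
U+5A34F → 4-byte form F1 9A 8D 8F at offsets 9–12.
U+1F612 → 4-byte form F0 9F 98 92 at offsets 13–16.
Offset 15 falls in char 5's range; it's byte 3 of F0 9F 98 92 = 0x98.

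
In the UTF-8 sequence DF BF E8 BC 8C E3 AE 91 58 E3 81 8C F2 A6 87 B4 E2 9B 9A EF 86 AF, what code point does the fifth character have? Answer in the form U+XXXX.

Offset 0: leading byte 0xDF = 11011111 → 2-byte char #1 = DF BF.
Offset 2: leading byte 0xE8 = 11101000 → 3-byte char #2 = E8 BC 8C.
Offset 5: leading byte 0xE3 = 11100011 → 3-byte char #3 = E3 AE 91.
Offset 8: leading byte 0x58 = 01011000 → 1-byte char #4 = 58.
Offset 9: leading byte 0xE3 = 11100011 → 3-byte char #5 = E3 81 8C.
Leading byte 0xE3 = 11100011 matches 1110xxxx → 3-byte sequence.
Byte 1: 0xE3 = 11100011, payload 0011 (4 bits).
Byte 2: 0x81 = 10000001 (10xxxxxx ✓), payload 000001.
Byte 3: 0x8C = 10001100 (10xxxxxx ✓), payload 001100.
Concatenate: 0011000001001100 = 0x304C (16 bits → U+304C).

U+304C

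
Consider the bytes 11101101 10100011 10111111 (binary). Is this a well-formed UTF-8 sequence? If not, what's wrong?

Structurally a 3-byte sequence; payload = 0xD8FF.
But 0xD8FF is in U+D800–U+DFFF, the surrogate range. Surrogates are not Unicode scalar values and are forbidden in UTF-8.

invalid (encodes a surrogate (U+D800–U+DFFF))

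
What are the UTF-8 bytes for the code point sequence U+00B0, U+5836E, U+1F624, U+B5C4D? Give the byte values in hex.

U+00B0: 2-byte form → C2 B0.
U+5836E: 4-byte form → F1 98 8D AE.
U+1F624: 4-byte form → F0 9F 98 A4.
U+B5C4D: 4-byte form → F2 B5 B1 8D.
Concatenated (14 bytes): C2 B0 F1 98 8D AE F0 9F 98 A4 F2 B5 B1 8D.

C2 B0 F1 98 8D AE F0 9F 98 A4 F2 B5 B1 8D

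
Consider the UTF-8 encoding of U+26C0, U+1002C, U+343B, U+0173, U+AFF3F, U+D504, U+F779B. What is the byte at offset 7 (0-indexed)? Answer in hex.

U+26C0 → 3-byte form E2 9B 80 at offsets 0–2.
U+1002C → 4-byte form F0 90 80 AC at offsets 3–6.
U+343B → 3-byte form E3 90 BB at offsets 7–9.
Offset 7 falls in char 3's range; it's byte 1 of E3 90 BB = 0xE3.

0xE3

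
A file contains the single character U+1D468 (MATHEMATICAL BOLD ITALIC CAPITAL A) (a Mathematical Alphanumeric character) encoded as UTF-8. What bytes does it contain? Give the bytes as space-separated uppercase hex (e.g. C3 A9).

U+1D468 = 0x1D468 = 119912 decimal. In range U+10000–U+10FFFF → 4-byte form: 11110xxx 10xxxxxx 10xxxxxx 10xxxxxx.
Binary (21 bits): 000011101010001101000.
Split 3+6+6+6: 000 | 011101 | 010001 | 101000.
Byte 1: 11110000 = 0xF0.
Byte 2: 10011101 = 0x9D.
Byte 3: 10010001 = 0x91.
Byte 4: 10101000 = 0xA8.

F0 9D 91 A8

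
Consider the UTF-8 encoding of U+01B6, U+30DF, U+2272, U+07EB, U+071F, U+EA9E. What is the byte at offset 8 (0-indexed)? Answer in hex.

0xDF

U+01B6 → 2-byte form C6 B6 at offsets 0–1.
U+30DF → 3-byte form E3 83 9F at offsets 2–4.
U+2272 → 3-byte form E2 89 B2 at offsets 5–7.
U+07EB → 2-byte form DF AB at offsets 8–9.
Offset 8 falls in char 4's range; it's byte 1 of DF AB = 0xDF.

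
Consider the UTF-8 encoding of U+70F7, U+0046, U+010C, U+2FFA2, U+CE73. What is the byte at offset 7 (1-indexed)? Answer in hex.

1-indexed offset 7 is 0-indexed offset 6.
U+70F7 → 3-byte form E7 83 B7 at offsets 0–2.
U+0046 → 1-byte form 46 at offsets 3–3.
U+010C → 2-byte form C4 8C at offsets 4–5.
U+2FFA2 → 4-byte form F0 AF BE A2 at offsets 6–9.
Offset 6 falls in char 4's range; it's byte 1 of F0 AF BE A2 = 0xF0.

0xF0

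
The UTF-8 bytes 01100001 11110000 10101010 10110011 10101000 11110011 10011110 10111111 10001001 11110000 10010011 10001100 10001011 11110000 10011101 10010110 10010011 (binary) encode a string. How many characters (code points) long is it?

5

Byte at offset 0: 0x61 = 01100001 → 1-byte char (#1). Advance 1.
Byte at offset 1: 0xF0 = 11110000 → 4-byte char (#2). Advance 4.
Byte at offset 5: 0xF3 = 11110011 → 4-byte char (#3). Advance 4.
Byte at offset 9: 0xF0 = 11110000 → 4-byte char (#4). Advance 4.
Byte at offset 13: 0xF0 = 11110000 → 4-byte char (#5). Advance 4.
Reached end at offset 17 after 5 code points.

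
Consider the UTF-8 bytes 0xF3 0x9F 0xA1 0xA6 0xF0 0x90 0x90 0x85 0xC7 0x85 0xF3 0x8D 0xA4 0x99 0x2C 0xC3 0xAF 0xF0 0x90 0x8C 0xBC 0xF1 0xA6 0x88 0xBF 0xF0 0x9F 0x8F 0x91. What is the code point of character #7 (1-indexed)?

Offset 0: leading byte 0xF3 = 11110011 → 4-byte char #1 = F3 9F A1 A6.
Offset 4: leading byte 0xF0 = 11110000 → 4-byte char #2 = F0 90 90 85.
Offset 8: leading byte 0xC7 = 11000111 → 2-byte char #3 = C7 85.
Offset 10: leading byte 0xF3 = 11110011 → 4-byte char #4 = F3 8D A4 99.
Offset 14: leading byte 0x2C = 00101100 → 1-byte char #5 = 2C.
Offset 15: leading byte 0xC3 = 11000011 → 2-byte char #6 = C3 AF.
Offset 17: leading byte 0xF0 = 11110000 → 4-byte char #7 = F0 90 8C BC.
Leading byte 0xF0 = 11110000 matches 11110xxx → 4-byte sequence.
Byte 1: 0xF0 = 11110000, payload 000 (3 bits).
Byte 2: 0x90 = 10010000 (10xxxxxx ✓), payload 010000.
Byte 3: 0x8C = 10001100 (10xxxxxx ✓), payload 001100.
Byte 4: 0xBC = 10111100 (10xxxxxx ✓), payload 111100.
Concatenate: 000010000001100111100 = 0x1033C (21 bits → U+1033C).

U+1033C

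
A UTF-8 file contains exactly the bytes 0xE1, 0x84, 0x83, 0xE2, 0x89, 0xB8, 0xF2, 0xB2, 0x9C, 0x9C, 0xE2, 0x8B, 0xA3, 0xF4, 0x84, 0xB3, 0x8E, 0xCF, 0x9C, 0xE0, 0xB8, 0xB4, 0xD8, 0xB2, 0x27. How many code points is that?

Byte at offset 0: 0xE1 = 11100001 → 3-byte char (#1). Advance 3.
Byte at offset 3: 0xE2 = 11100010 → 3-byte char (#2). Advance 3.
Byte at offset 6: 0xF2 = 11110010 → 4-byte char (#3). Advance 4.
Byte at offset 10: 0xE2 = 11100010 → 3-byte char (#4). Advance 3.
Byte at offset 13: 0xF4 = 11110100 → 4-byte char (#5). Advance 4.
Byte at offset 17: 0xCF = 11001111 → 2-byte char (#6). Advance 2.
Byte at offset 19: 0xE0 = 11100000 → 3-byte char (#7). Advance 3.
Byte at offset 22: 0xD8 = 11011000 → 2-byte char (#8). Advance 2.
Byte at offset 24: 0x27 = 00100111 → 1-byte char (#9). Advance 1.
Reached end at offset 25 after 9 code points.

9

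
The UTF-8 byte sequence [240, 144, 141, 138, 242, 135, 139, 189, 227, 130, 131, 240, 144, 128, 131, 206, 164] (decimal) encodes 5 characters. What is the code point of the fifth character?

Offset 0: leading byte 0xF0 = 11110000 → 4-byte char #1 = F0 90 8D 8A.
Offset 4: leading byte 0xF2 = 11110010 → 4-byte char #2 = F2 87 8B BD.
Offset 8: leading byte 0xE3 = 11100011 → 3-byte char #3 = E3 82 83.
Offset 11: leading byte 0xF0 = 11110000 → 4-byte char #4 = F0 90 80 83.
Offset 15: leading byte 0xCE = 11001110 → 2-byte char #5 = CE A4.
Leading byte 0xCE = 11001110 matches 110xxxxx → 2-byte sequence.
Byte 1: 0xCE = 11001110, payload 01110 (5 bits).
Byte 2: 0xA4 = 10100100 (10xxxxxx ✓), payload 100100.
Concatenate: 01110100100 = 0x3A4 (11 bits → U+03A4).

U+03A4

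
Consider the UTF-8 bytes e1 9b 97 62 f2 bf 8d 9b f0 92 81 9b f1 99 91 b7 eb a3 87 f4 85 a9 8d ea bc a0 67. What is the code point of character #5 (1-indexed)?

Offset 0: leading byte 0xE1 = 11100001 → 3-byte char #1 = E1 9B 97.
Offset 3: leading byte 0x62 = 01100010 → 1-byte char #2 = 62.
Offset 4: leading byte 0xF2 = 11110010 → 4-byte char #3 = F2 BF 8D 9B.
Offset 8: leading byte 0xF0 = 11110000 → 4-byte char #4 = F0 92 81 9B.
Offset 12: leading byte 0xF1 = 11110001 → 4-byte char #5 = F1 99 91 B7.
Leading byte 0xF1 = 11110001 matches 11110xxx → 4-byte sequence.
Byte 1: 0xF1 = 11110001, payload 001 (3 bits).
Byte 2: 0x99 = 10011001 (10xxxxxx ✓), payload 011001.
Byte 3: 0x91 = 10010001 (10xxxxxx ✓), payload 010001.
Byte 4: 0xB7 = 10110111 (10xxxxxx ✓), payload 110111.
Concatenate: 001011001010001110111 = 0x59477 (21 bits → U+59477).

U+59477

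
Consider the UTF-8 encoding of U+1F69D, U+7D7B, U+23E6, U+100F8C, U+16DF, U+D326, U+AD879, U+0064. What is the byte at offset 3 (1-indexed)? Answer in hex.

0x9A

1-indexed offset 3 is 0-indexed offset 2.
U+1F69D → 4-byte form F0 9F 9A 9D at offsets 0–3.
Offset 2 falls in char 1's range; it's byte 3 of F0 9F 9A 9D = 0x9A.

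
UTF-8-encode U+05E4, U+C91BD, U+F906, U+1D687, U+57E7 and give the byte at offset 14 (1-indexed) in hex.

1-indexed offset 14 is 0-indexed offset 13.
U+05E4 → 2-byte form D7 A4 at offsets 0–1.
U+C91BD → 4-byte form F3 89 86 BD at offsets 2–5.
U+F906 → 3-byte form EF A4 86 at offsets 6–8.
U+1D687 → 4-byte form F0 9D 9A 87 at offsets 9–12.
U+57E7 → 3-byte form E5 9F A7 at offsets 13–15.
Offset 13 falls in char 5's range; it's byte 1 of E5 9F A7 = 0xE5.

0xE5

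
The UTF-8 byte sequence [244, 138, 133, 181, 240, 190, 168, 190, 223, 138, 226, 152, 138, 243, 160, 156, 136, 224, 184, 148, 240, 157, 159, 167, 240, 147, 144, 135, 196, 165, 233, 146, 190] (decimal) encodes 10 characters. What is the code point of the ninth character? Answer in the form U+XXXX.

Offset 0: leading byte 0xF4 = 11110100 → 4-byte char #1 = F4 8A 85 B5.
Offset 4: leading byte 0xF0 = 11110000 → 4-byte char #2 = F0 BE A8 BE.
Offset 8: leading byte 0xDF = 11011111 → 2-byte char #3 = DF 8A.
Offset 10: leading byte 0xE2 = 11100010 → 3-byte char #4 = E2 98 8A.
Offset 13: leading byte 0xF3 = 11110011 → 4-byte char #5 = F3 A0 9C 88.
Offset 17: leading byte 0xE0 = 11100000 → 3-byte char #6 = E0 B8 94.
Offset 20: leading byte 0xF0 = 11110000 → 4-byte char #7 = F0 9D 9F A7.
Offset 24: leading byte 0xF0 = 11110000 → 4-byte char #8 = F0 93 90 87.
Offset 28: leading byte 0xC4 = 11000100 → 2-byte char #9 = C4 A5.
Leading byte 0xC4 = 11000100 matches 110xxxxx → 2-byte sequence.
Byte 1: 0xC4 = 11000100, payload 00100 (5 bits).
Byte 2: 0xA5 = 10100101 (10xxxxxx ✓), payload 100101.
Concatenate: 00100100101 = 0x125 (11 bits → U+0125).

U+0125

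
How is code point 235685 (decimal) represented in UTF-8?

F0 B9 A2 A5

U+398A5 = 0x398A5 = 235685 decimal. In range U+10000–U+10FFFF → 4-byte form: 11110xxx 10xxxxxx 10xxxxxx 10xxxxxx.
Binary (21 bits): 000111001100010100101.
Split 3+6+6+6: 000 | 111001 | 100010 | 100101.
Byte 1: 11110000 = 0xF0.
Byte 2: 10111001 = 0xB9.
Byte 3: 10100010 = 0xA2.
Byte 4: 10100101 = 0xA5.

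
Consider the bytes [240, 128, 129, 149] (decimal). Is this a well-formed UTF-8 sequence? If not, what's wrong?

invalid (overlong encoding)

Leading byte 0xF0 = 11110000 → 4-byte form.
Continuation bytes all match 10xxxxxx. Payload decodes to 0x55.
But 0x55 < 0x10000, the minimum for a 4-byte sequence — this is an overlong encoding.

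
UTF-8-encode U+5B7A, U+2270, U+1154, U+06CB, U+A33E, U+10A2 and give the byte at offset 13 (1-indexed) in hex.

1-indexed offset 13 is 0-indexed offset 12.
U+5B7A → 3-byte form E5 AD BA at offsets 0–2.
U+2270 → 3-byte form E2 89 B0 at offsets 3–5.
U+1154 → 3-byte form E1 85 94 at offsets 6–8.
U+06CB → 2-byte form DB 8B at offsets 9–10.
U+A33E → 3-byte form EA 8C BE at offsets 11–13.
Offset 12 falls in char 5's range; it's byte 2 of EA 8C BE = 0x8C.

0x8C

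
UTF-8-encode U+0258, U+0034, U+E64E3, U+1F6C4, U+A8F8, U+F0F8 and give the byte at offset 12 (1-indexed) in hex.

1-indexed offset 12 is 0-indexed offset 11.
U+0258 → 2-byte form C9 98 at offsets 0–1.
U+0034 → 1-byte form 34 at offsets 2–2.
U+E64E3 → 4-byte form F3 A6 93 A3 at offsets 3–6.
U+1F6C4 → 4-byte form F0 9F 9B 84 at offsets 7–10.
U+A8F8 → 3-byte form EA A3 B8 at offsets 11–13.
Offset 11 falls in char 5's range; it's byte 1 of EA A3 B8 = 0xEA.

0xEA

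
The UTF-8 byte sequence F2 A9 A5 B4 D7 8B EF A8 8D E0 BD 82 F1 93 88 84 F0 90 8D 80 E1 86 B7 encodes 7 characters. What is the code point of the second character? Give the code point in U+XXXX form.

Offset 0: leading byte 0xF2 = 11110010 → 4-byte char #1 = F2 A9 A5 B4.
Offset 4: leading byte 0xD7 = 11010111 → 2-byte char #2 = D7 8B.
Leading byte 0xD7 = 11010111 matches 110xxxxx → 2-byte sequence.
Byte 1: 0xD7 = 11010111, payload 10111 (5 bits).
Byte 2: 0x8B = 10001011 (10xxxxxx ✓), payload 001011.
Concatenate: 10111001011 = 0x5CB (11 bits → U+05CB).

U+05CB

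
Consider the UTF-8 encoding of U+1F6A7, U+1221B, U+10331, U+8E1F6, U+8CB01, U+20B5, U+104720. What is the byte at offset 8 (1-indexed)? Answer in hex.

1-indexed offset 8 is 0-indexed offset 7.
U+1F6A7 → 4-byte form F0 9F 9A A7 at offsets 0–3.
U+1221B → 4-byte form F0 92 88 9B at offsets 4–7.
Offset 7 falls in char 2's range; it's byte 4 of F0 92 88 9B = 0x9B.

0x9B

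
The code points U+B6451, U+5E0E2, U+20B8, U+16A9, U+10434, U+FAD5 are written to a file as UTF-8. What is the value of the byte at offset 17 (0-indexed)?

U+B6451 → 4-byte form F2 B6 91 91 at offsets 0–3.
U+5E0E2 → 4-byte form F1 9E 83 A2 at offsets 4–7.
U+20B8 → 3-byte form E2 82 B8 at offsets 8–10.
U+16A9 → 3-byte form E1 9A A9 at offsets 11–13.
U+10434 → 4-byte form F0 90 90 B4 at offsets 14–17.
Offset 17 falls in char 5's range; it's byte 4 of F0 90 90 B4 = 0xB4.

0xB4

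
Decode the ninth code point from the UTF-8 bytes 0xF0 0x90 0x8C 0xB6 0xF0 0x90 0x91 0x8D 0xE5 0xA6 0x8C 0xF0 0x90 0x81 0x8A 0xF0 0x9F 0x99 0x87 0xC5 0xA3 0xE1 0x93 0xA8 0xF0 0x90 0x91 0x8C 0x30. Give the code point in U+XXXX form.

Offset 0: leading byte 0xF0 = 11110000 → 4-byte char #1 = F0 90 8C B6.
Offset 4: leading byte 0xF0 = 11110000 → 4-byte char #2 = F0 90 91 8D.
Offset 8: leading byte 0xE5 = 11100101 → 3-byte char #3 = E5 A6 8C.
Offset 11: leading byte 0xF0 = 11110000 → 4-byte char #4 = F0 90 81 8A.
Offset 15: leading byte 0xF0 = 11110000 → 4-byte char #5 = F0 9F 99 87.
Offset 19: leading byte 0xC5 = 11000101 → 2-byte char #6 = C5 A3.
Offset 21: leading byte 0xE1 = 11100001 → 3-byte char #7 = E1 93 A8.
Offset 24: leading byte 0xF0 = 11110000 → 4-byte char #8 = F0 90 91 8C.
Offset 28: leading byte 0x30 = 00110000 → 1-byte char #9 = 30.
Leading byte 0x30 = 00110000 matches 0xxxxxxx → 1-byte sequence.
Byte 1: 0x30 = 00110000, payload 0110000 (7 bits).
Concatenate: 0110000 = 0x30 (7 bits → U+0030).

U+0030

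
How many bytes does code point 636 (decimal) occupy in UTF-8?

2

U+027C = 0x27C. UTF-8 uses 1 byte below 0x80, 2 below 0x800, 3 below 0x10000, 4 up to 0x10FFFF. 0x27C is in U+0080–U+07FF → 2 bytes.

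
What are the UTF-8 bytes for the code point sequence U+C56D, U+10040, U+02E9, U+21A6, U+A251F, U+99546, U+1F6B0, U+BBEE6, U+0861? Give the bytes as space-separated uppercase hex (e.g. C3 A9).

EC 95 AD F0 90 81 80 CB A9 E2 86 A6 F2 A2 94 9F F2 99 95 86 F0 9F 9A B0 F2 BB BB A6 E0 A1 A1

U+C56D: 3-byte form → EC 95 AD.
U+10040: 4-byte form → F0 90 81 80.
U+02E9: 2-byte form → CB A9.
U+21A6: 3-byte form → E2 86 A6.
U+A251F: 4-byte form → F2 A2 94 9F.
U+99546: 4-byte form → F2 99 95 86.
U+1F6B0: 4-byte form → F0 9F 9A B0.
U+BBEE6: 4-byte form → F2 BB BB A6.
U+0861: 3-byte form → E0 A1 A1.
Concatenated (31 bytes): EC 95 AD F0 90 81 80 CB A9 E2 86 A6 F2 A2 94 9F F2 99 95 86 F0 9F 9A B0 F2 BB BB A6 E0 A1 A1.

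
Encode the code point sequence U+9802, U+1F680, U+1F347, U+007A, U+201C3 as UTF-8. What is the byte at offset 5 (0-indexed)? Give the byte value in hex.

0x9A

U+9802 → 3-byte form E9 A0 82 at offsets 0–2.
U+1F680 → 4-byte form F0 9F 9A 80 at offsets 3–6.
Offset 5 falls in char 2's range; it's byte 3 of F0 9F 9A 80 = 0x9A.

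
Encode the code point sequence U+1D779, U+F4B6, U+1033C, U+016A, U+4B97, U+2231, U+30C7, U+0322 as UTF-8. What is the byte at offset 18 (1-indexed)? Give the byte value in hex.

1-indexed offset 18 is 0-indexed offset 17.
U+1D779 → 4-byte form F0 9D 9D B9 at offsets 0–3.
U+F4B6 → 3-byte form EF 92 B6 at offsets 4–6.
U+1033C → 4-byte form F0 90 8C BC at offsets 7–10.
U+016A → 2-byte form C5 AA at offsets 11–12.
U+4B97 → 3-byte form E4 AE 97 at offsets 13–15.
U+2231 → 3-byte form E2 88 B1 at offsets 16–18.
Offset 17 falls in char 6's range; it's byte 2 of E2 88 B1 = 0x88.

0x88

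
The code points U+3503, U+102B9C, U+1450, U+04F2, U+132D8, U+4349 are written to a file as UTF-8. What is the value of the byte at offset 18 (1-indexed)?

1-indexed offset 18 is 0-indexed offset 17.
U+3503 → 3-byte form E3 94 83 at offsets 0–2.
U+102B9C → 4-byte form F4 82 AE 9C at offsets 3–6.
U+1450 → 3-byte form E1 91 90 at offsets 7–9.
U+04F2 → 2-byte form D3 B2 at offsets 10–11.
U+132D8 → 4-byte form F0 93 8B 98 at offsets 12–15.
U+4349 → 3-byte form E4 8D 89 at offsets 16–18.
Offset 17 falls in char 6's range; it's byte 2 of E4 8D 89 = 0x8D.

0x8D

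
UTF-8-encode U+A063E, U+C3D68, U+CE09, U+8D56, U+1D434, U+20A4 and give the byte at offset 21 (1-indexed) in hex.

0xA4

1-indexed offset 21 is 0-indexed offset 20.
U+A063E → 4-byte form F2 A0 98 BE at offsets 0–3.
U+C3D68 → 4-byte form F3 83 B5 A8 at offsets 4–7.
U+CE09 → 3-byte form EC B8 89 at offsets 8–10.
U+8D56 → 3-byte form E8 B5 96 at offsets 11–13.
U+1D434 → 4-byte form F0 9D 90 B4 at offsets 14–17.
U+20A4 → 3-byte form E2 82 A4 at offsets 18–20.
Offset 20 falls in char 6's range; it's byte 3 of E2 82 A4 = 0xA4.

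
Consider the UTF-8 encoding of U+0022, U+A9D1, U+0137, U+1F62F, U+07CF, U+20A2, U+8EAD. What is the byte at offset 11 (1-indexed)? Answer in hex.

0xDF

1-indexed offset 11 is 0-indexed offset 10.
U+0022 → 1-byte form 22 at offsets 0–0.
U+A9D1 → 3-byte form EA A7 91 at offsets 1–3.
U+0137 → 2-byte form C4 B7 at offsets 4–5.
U+1F62F → 4-byte form F0 9F 98 AF at offsets 6–9.
U+07CF → 2-byte form DF 8F at offsets 10–11.
Offset 10 falls in char 5's range; it's byte 1 of DF 8F = 0xDF.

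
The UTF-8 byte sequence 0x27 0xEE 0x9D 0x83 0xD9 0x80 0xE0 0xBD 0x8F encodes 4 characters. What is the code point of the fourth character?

U+0F4F

Offset 0: leading byte 0x27 = 00100111 → 1-byte char #1 = 27.
Offset 1: leading byte 0xEE = 11101110 → 3-byte char #2 = EE 9D 83.
Offset 4: leading byte 0xD9 = 11011001 → 2-byte char #3 = D9 80.
Offset 6: leading byte 0xE0 = 11100000 → 3-byte char #4 = E0 BD 8F.
Leading byte 0xE0 = 11100000 matches 1110xxxx → 3-byte sequence.
Byte 1: 0xE0 = 11100000, payload 0000 (4 bits).
Byte 2: 0xBD = 10111101 (10xxxxxx ✓), payload 111101.
Byte 3: 0x8F = 10001111 (10xxxxxx ✓), payload 001111.
Concatenate: 0000111101001111 = 0xF4F (16 bits → U+0F4F).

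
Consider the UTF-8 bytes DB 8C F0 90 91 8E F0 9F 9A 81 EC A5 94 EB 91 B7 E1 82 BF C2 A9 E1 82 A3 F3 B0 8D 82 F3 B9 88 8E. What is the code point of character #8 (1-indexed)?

U+10A3

Offset 0: leading byte 0xDB = 11011011 → 2-byte char #1 = DB 8C.
Offset 2: leading byte 0xF0 = 11110000 → 4-byte char #2 = F0 90 91 8E.
Offset 6: leading byte 0xF0 = 11110000 → 4-byte char #3 = F0 9F 9A 81.
Offset 10: leading byte 0xEC = 11101100 → 3-byte char #4 = EC A5 94.
Offset 13: leading byte 0xEB = 11101011 → 3-byte char #5 = EB 91 B7.
Offset 16: leading byte 0xE1 = 11100001 → 3-byte char #6 = E1 82 BF.
Offset 19: leading byte 0xC2 = 11000010 → 2-byte char #7 = C2 A9.
Offset 21: leading byte 0xE1 = 11100001 → 3-byte char #8 = E1 82 A3.
Leading byte 0xE1 = 11100001 matches 1110xxxx → 3-byte sequence.
Byte 1: 0xE1 = 11100001, payload 0001 (4 bits).
Byte 2: 0x82 = 10000010 (10xxxxxx ✓), payload 000010.
Byte 3: 0xA3 = 10100011 (10xxxxxx ✓), payload 100011.
Concatenate: 0001000010100011 = 0x10A3 (16 bits → U+10A3).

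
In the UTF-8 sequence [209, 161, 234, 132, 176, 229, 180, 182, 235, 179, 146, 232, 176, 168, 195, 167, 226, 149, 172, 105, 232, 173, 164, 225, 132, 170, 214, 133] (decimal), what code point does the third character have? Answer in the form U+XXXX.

U+5D36

Offset 0: leading byte 0xD1 = 11010001 → 2-byte char #1 = D1 A1.
Offset 2: leading byte 0xEA = 11101010 → 3-byte char #2 = EA 84 B0.
Offset 5: leading byte 0xE5 = 11100101 → 3-byte char #3 = E5 B4 B6.
Leading byte 0xE5 = 11100101 matches 1110xxxx → 3-byte sequence.
Byte 1: 0xE5 = 11100101, payload 0101 (4 bits).
Byte 2: 0xB4 = 10110100 (10xxxxxx ✓), payload 110100.
Byte 3: 0xB6 = 10110110 (10xxxxxx ✓), payload 110110.
Concatenate: 0101110100110110 = 0x5D36 (16 bits → U+5D36).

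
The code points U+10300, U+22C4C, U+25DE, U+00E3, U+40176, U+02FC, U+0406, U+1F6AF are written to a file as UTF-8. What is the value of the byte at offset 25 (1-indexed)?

1-indexed offset 25 is 0-indexed offset 24.
U+10300 → 4-byte form F0 90 8C 80 at offsets 0–3.
U+22C4C → 4-byte form F0 A2 B1 8C at offsets 4–7.
U+25DE → 3-byte form E2 97 9E at offsets 8–10.
U+00E3 → 2-byte form C3 A3 at offsets 11–12.
U+40176 → 4-byte form F1 80 85 B6 at offsets 13–16.
U+02FC → 2-byte form CB BC at offsets 17–18.
U+0406 → 2-byte form D0 86 at offsets 19–20.
U+1F6AF → 4-byte form F0 9F 9A AF at offsets 21–24.
Offset 24 falls in char 8's range; it's byte 4 of F0 9F 9A AF = 0xAF.

0xAF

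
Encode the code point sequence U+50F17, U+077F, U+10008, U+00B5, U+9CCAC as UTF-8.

F1 90 BC 97 DD BF F0 90 80 88 C2 B5 F2 9C B2 AC

U+50F17: 4-byte form → F1 90 BC 97.
U+077F: 2-byte form → DD BF.
U+10008: 4-byte form → F0 90 80 88.
U+00B5: 2-byte form → C2 B5.
U+9CCAC: 4-byte form → F2 9C B2 AC.
Concatenated (16 bytes): F1 90 BC 97 DD BF F0 90 80 88 C2 B5 F2 9C B2 AC.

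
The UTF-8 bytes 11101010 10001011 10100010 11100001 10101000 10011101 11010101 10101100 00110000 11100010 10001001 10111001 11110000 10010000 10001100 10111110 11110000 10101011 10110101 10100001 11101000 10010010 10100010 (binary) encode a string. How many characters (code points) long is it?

8

Byte at offset 0: 0xEA = 11101010 → 3-byte char (#1). Advance 3.
Byte at offset 3: 0xE1 = 11100001 → 3-byte char (#2). Advance 3.
Byte at offset 6: 0xD5 = 11010101 → 2-byte char (#3). Advance 2.
Byte at offset 8: 0x30 = 00110000 → 1-byte char (#4). Advance 1.
Byte at offset 9: 0xE2 = 11100010 → 3-byte char (#5). Advance 3.
Byte at offset 12: 0xF0 = 11110000 → 4-byte char (#6). Advance 4.
Byte at offset 16: 0xF0 = 11110000 → 4-byte char (#7). Advance 4.
Byte at offset 20: 0xE8 = 11101000 → 3-byte char (#8). Advance 3.
Reached end at offset 23 after 8 code points.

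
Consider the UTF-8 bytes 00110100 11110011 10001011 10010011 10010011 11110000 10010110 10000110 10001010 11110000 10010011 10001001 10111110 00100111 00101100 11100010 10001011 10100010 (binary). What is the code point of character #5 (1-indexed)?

Offset 0: leading byte 0x34 = 00110100 → 1-byte char #1 = 34.
Offset 1: leading byte 0xF3 = 11110011 → 4-byte char #2 = F3 8B 93 93.
Offset 5: leading byte 0xF0 = 11110000 → 4-byte char #3 = F0 96 86 8A.
Offset 9: leading byte 0xF0 = 11110000 → 4-byte char #4 = F0 93 89 BE.
Offset 13: leading byte 0x27 = 00100111 → 1-byte char #5 = 27.
Leading byte 0x27 = 00100111 matches 0xxxxxxx → 1-byte sequence.
Byte 1: 0x27 = 00100111, payload 0100111 (7 bits).
Concatenate: 0100111 = 0x27 (7 bits → U+0027).

U+0027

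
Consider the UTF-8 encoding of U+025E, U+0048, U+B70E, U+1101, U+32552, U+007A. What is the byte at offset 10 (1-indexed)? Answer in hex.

0xF0

1-indexed offset 10 is 0-indexed offset 9.
U+025E → 2-byte form C9 9E at offsets 0–1.
U+0048 → 1-byte form 48 at offsets 2–2.
U+B70E → 3-byte form EB 9C 8E at offsets 3–5.
U+1101 → 3-byte form E1 84 81 at offsets 6–8.
U+32552 → 4-byte form F0 B2 95 92 at offsets 9–12.
Offset 9 falls in char 5's range; it's byte 1 of F0 B2 95 92 = 0xF0.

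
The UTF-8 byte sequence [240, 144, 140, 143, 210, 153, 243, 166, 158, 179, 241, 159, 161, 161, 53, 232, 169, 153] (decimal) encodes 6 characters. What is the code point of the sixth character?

Offset 0: leading byte 0xF0 = 11110000 → 4-byte char #1 = F0 90 8C 8F.
Offset 4: leading byte 0xD2 = 11010010 → 2-byte char #2 = D2 99.
Offset 6: leading byte 0xF3 = 11110011 → 4-byte char #3 = F3 A6 9E B3.
Offset 10: leading byte 0xF1 = 11110001 → 4-byte char #4 = F1 9F A1 A1.
Offset 14: leading byte 0x35 = 00110101 → 1-byte char #5 = 35.
Offset 15: leading byte 0xE8 = 11101000 → 3-byte char #6 = E8 A9 99.
Leading byte 0xE8 = 11101000 matches 1110xxxx → 3-byte sequence.
Byte 1: 0xE8 = 11101000, payload 1000 (4 bits).
Byte 2: 0xA9 = 10101001 (10xxxxxx ✓), payload 101001.
Byte 3: 0x99 = 10011001 (10xxxxxx ✓), payload 011001.
Concatenate: 1000101001011001 = 0x8A59 (16 bits → U+8A59).

U+8A59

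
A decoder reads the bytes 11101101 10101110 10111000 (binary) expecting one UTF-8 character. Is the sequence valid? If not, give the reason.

Structurally a 3-byte sequence; payload = 0xDBB8.
But 0xDBB8 is in U+D800–U+DFFF, the surrogate range. Surrogates are not Unicode scalar values and are forbidden in UTF-8.

invalid (encodes a surrogate (U+D800–U+DFFF))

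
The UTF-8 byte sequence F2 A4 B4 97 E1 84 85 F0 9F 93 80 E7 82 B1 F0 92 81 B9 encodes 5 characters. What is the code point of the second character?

U+1105

Offset 0: leading byte 0xF2 = 11110010 → 4-byte char #1 = F2 A4 B4 97.
Offset 4: leading byte 0xE1 = 11100001 → 3-byte char #2 = E1 84 85.
Leading byte 0xE1 = 11100001 matches 1110xxxx → 3-byte sequence.
Byte 1: 0xE1 = 11100001, payload 0001 (4 bits).
Byte 2: 0x84 = 10000100 (10xxxxxx ✓), payload 000100.
Byte 3: 0x85 = 10000101 (10xxxxxx ✓), payload 000101.
Concatenate: 0001000100000101 = 0x1105 (16 bits → U+1105).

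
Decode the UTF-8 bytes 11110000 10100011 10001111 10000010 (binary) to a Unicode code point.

U+233C2

Leading byte 0xF0 = 11110000 matches 11110xxx → 4-byte sequence.
Byte 1: 0xF0 = 11110000, payload 000 (3 bits).
Byte 2: 0xA3 = 10100011 (10xxxxxx ✓), payload 100011.
Byte 3: 0x8F = 10001111 (10xxxxxx ✓), payload 001111.
Byte 4: 0x82 = 10000010 (10xxxxxx ✓), payload 000010.
Concatenate: 000100011001111000010 = 0x233C2 (21 bits → U+233C2).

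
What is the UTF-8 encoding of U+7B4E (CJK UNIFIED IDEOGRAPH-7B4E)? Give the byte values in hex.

U+7B4E = 0x7B4E = 31566 decimal. In range U+0800–U+FFFF → 3-byte form: 1110xxxx 10xxxxxx 10xxxxxx.
Binary (16 bits): 0111101101001110.
Split 4+6+6: 0111 | 101101 | 001110.
Byte 1: 11100111 = 0xE7.
Byte 2: 10101101 = 0xAD.
Byte 3: 10001110 = 0x8E.

E7 AD 8E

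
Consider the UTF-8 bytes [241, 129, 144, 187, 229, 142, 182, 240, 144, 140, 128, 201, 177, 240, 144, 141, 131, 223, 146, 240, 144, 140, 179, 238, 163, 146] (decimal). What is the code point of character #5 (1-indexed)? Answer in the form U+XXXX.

Offset 0: leading byte 0xF1 = 11110001 → 4-byte char #1 = F1 81 90 BB.
Offset 4: leading byte 0xE5 = 11100101 → 3-byte char #2 = E5 8E B6.
Offset 7: leading byte 0xF0 = 11110000 → 4-byte char #3 = F0 90 8C 80.
Offset 11: leading byte 0xC9 = 11001001 → 2-byte char #4 = C9 B1.
Offset 13: leading byte 0xF0 = 11110000 → 4-byte char #5 = F0 90 8D 83.
Leading byte 0xF0 = 11110000 matches 11110xxx → 4-byte sequence.
Byte 1: 0xF0 = 11110000, payload 000 (3 bits).
Byte 2: 0x90 = 10010000 (10xxxxxx ✓), payload 010000.
Byte 3: 0x8D = 10001101 (10xxxxxx ✓), payload 001101.
Byte 4: 0x83 = 10000011 (10xxxxxx ✓), payload 000011.
Concatenate: 000010000001101000011 = 0x10343 (21 bits → U+10343).

U+10343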